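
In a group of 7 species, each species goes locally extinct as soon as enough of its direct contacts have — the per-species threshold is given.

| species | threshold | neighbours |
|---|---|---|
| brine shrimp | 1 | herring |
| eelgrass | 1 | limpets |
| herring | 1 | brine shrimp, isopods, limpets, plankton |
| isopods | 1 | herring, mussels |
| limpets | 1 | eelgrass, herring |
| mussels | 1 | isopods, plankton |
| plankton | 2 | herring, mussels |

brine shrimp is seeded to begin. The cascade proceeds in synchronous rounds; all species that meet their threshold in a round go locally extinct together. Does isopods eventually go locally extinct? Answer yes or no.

yes

Round 1 — brine shrimp goes locally extinct (initial).
Round 2 — checking thresholds:
  herring: 1 of 4 neighbours ≥ 1, goes locally extinct.
Round 3 — checking thresholds:
  isopods: 1 of 2 neighbours ≥ 1, goes locally extinct.
  limpets: 1 of 2 neighbours ≥ 1, goes locally extinct.
  plankton: 1 of 2 neighbours < 2, below threshold.
Round 4 — checking thresholds:
  eelgrass: 1 of 1 neighbours ≥ 1, goes locally extinct.
  mussels: 1 of 2 neighbours ≥ 1, goes locally extinct.
  plankton: 1 of 2 neighbours < 2, below threshold.
Round 5 — checking thresholds:
  plankton: 2 of 2 neighbours ≥ 2, goes locally extinct.
Round 6 — no new extinctions; cascade stops.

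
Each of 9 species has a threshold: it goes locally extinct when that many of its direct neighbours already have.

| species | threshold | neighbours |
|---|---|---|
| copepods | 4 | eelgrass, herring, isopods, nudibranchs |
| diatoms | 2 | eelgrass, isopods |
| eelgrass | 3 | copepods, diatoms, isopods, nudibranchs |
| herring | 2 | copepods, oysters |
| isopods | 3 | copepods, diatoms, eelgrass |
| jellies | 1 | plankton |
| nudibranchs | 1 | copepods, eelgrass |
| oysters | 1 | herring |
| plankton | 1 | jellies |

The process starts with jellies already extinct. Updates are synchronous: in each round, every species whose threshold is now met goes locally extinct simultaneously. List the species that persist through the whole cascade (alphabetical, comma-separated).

Round 1 — jellies goes locally extinct (initial).
Round 2 — checking thresholds:
  plankton: 1 of 1 neighbours ≥ 1, goes locally extinct.
Round 3 — no new extinctions; cascade stops.

copepods, diatoms, eelgrass, herring, isopods, nudibranchs, oysters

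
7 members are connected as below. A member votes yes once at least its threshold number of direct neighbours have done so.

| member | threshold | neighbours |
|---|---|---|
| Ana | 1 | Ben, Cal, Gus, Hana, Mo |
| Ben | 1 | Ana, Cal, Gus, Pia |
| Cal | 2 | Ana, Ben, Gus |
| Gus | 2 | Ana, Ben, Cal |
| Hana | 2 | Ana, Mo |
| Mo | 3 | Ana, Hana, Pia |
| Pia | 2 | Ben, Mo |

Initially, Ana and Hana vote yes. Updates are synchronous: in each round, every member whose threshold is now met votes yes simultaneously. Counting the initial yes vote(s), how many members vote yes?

5

Round 1 — Ana, Hana vote yes (initial).
Round 2 — checking thresholds:
  Ben: 1 of 4 neighbours ≥ 1, votes yes.
  Cal: 1 of 3 neighbours < 2, not yet.
  Gus: 1 of 3 neighbours < 2, not yet.
  Mo: 2 of 3 neighbours < 3, not yet.
Round 3 — checking thresholds:
  Cal: 2 of 3 neighbours ≥ 2, votes yes.
  Gus: 2 of 3 neighbours ≥ 2, votes yes.
  Mo: 2 of 3 neighbours < 3, not yet.
  Pia: 1 of 2 neighbours < 2, not yet.
Round 4 — no new yes votes; cascade stops.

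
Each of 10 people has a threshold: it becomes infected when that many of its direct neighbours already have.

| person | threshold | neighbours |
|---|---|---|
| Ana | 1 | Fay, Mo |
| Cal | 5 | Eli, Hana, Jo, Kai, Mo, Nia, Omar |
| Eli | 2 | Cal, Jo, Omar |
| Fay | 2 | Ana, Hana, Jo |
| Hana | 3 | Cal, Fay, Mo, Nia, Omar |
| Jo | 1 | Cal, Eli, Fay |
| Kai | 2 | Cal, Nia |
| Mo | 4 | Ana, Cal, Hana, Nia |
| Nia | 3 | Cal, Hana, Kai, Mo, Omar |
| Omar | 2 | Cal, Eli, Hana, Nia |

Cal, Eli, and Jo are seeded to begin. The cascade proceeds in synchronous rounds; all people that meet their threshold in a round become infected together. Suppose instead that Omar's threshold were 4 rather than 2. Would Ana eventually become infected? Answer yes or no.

no

With Omar's threshold at 4:
Round 1 — Cal, Eli, Jo become infected (initial).
Round 2 — no new infections; cascade stops.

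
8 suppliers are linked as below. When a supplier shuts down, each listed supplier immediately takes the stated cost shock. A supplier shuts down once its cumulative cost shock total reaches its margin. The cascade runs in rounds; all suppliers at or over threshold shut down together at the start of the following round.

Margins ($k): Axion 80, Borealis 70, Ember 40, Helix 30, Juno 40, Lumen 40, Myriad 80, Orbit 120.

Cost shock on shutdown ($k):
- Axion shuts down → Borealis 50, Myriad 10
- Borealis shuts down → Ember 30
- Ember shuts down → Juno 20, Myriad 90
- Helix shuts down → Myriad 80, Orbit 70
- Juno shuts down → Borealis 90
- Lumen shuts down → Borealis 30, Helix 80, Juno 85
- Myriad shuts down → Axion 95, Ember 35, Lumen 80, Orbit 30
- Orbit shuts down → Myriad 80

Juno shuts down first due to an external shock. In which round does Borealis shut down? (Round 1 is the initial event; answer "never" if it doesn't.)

2

Round 1 — Juno shuts down (initial).
  Borealis: +90 → 90 ≥ 70
Round 2 — Borealis shuts down.
  Ember: +30 → 30 < 40
No further shutdowns.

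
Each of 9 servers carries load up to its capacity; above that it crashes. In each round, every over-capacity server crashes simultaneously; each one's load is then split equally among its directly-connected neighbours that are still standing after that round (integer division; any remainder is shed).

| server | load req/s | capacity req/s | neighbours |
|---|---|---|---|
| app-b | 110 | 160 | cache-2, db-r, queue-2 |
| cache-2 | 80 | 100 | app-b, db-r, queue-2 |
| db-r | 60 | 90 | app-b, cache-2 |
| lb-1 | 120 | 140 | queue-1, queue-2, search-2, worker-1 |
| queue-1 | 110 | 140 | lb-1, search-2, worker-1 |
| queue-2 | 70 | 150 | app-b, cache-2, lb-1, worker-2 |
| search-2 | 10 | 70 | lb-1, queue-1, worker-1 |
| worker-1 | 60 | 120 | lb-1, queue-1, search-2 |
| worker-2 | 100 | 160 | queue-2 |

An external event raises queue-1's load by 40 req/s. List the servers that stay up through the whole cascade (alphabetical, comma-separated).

app-b, cache-2, db-r, queue-2, worker-2

Round 1 — queue-1 at 150 > 140. queue-1 crashes.
  queue-1 sheds 150 req/s to lb-1, search-2, worker-1: 50 each.
    lb-1: 120+50 = 170 > 140
    search-2: 10+50 = 60 ≤ 70
    worker-1: 60+50 = 110 ≤ 120
Round 2 — lb-1 crashes.
  lb-1 sheds 170 req/s to queue-2, search-2, worker-1: 56 each (2 lost).
    queue-2: 70+56 = 126 ≤ 150
    search-2: 60+56 = 116 > 70
    worker-1: 110+56 = 166 > 120
Round 3 — search-2, worker-1 crash.
  search-2 sheds 116 req/s: no online neighbours, lost.
  worker-1 sheds 166 req/s: no online neighbours, lost.
No further crashes.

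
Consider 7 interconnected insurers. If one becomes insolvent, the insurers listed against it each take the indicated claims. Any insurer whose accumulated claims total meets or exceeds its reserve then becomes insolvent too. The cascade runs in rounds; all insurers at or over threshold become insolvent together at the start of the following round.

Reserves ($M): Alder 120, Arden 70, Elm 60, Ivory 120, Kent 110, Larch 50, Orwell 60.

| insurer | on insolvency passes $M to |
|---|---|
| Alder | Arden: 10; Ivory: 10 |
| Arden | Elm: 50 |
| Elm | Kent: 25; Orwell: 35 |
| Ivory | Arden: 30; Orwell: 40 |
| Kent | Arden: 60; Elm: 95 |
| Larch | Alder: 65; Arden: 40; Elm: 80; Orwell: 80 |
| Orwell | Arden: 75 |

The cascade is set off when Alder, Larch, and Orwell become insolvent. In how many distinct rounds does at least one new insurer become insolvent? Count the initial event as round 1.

2

Round 1 — Alder, Larch, Orwell become insolvent (initial).
  Arden: +10+40+75 → 125 ≥ 70
  Elm: +80 → 80 ≥ 60
  Ivory: +10 → 10 < 120
Round 2 — Arden, Elm become insolvent.
  Kent: +25 → 25 < 110
No further insolvencies.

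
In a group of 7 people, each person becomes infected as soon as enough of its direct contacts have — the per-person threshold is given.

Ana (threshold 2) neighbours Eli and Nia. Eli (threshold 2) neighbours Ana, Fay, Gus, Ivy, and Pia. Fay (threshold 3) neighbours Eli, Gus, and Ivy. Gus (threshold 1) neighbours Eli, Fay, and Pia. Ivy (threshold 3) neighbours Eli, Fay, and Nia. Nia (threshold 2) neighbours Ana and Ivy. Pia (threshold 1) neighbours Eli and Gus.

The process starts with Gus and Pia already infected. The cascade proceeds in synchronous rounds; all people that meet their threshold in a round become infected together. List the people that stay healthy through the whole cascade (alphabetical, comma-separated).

Round 1 — Gus, Pia become infected (initial).
Round 2 — checking thresholds:
  Eli: 2 of 5 neighbours ≥ 2, becomes infected.
  Fay: 1 of 3 neighbours < 3, not yet.
Round 3 — no new infections; cascade stops.

Ana, Fay, Ivy, Nia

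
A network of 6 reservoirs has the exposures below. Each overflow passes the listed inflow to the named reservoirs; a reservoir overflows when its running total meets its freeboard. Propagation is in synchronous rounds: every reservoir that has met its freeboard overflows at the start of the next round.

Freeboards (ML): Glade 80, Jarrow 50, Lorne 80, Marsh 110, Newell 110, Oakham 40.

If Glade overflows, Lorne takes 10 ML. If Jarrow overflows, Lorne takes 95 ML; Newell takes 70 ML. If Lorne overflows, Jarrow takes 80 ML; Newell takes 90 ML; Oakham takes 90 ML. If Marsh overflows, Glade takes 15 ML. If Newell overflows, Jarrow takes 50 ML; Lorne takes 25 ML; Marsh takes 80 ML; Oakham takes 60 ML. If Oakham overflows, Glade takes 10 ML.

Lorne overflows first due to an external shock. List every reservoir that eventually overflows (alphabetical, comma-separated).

Jarrow, Lorne, Newell, Oakham

Round 1 — Lorne overflows (initial).
  Jarrow: +80 → 80 ≥ 50
  Newell: +90 → 90 < 110
  Oakham: +90 → 90 ≥ 40
Round 2 — Jarrow, Oakham overflow.
  Glade: +10 → 10 < 80
  Newell: +70 → 160 ≥ 110
Round 3 — Newell overflows.
  Marsh: +80 → 80 < 110
No further overflows.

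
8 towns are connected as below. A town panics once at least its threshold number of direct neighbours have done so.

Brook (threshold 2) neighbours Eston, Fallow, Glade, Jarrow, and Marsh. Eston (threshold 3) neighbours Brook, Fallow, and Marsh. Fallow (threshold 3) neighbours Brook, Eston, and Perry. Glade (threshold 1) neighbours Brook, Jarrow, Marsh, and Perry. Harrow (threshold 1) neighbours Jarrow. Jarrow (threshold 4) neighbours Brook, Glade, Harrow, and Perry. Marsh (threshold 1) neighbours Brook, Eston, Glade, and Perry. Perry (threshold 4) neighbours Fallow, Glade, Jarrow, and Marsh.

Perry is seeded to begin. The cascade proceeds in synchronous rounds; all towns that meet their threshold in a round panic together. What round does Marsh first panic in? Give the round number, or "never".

2

Round 1 — Perry panics (initial).
Round 2 — checking thresholds:
  Fallow: 1 of 3 neighbours < 3, holds.
  Glade: 1 of 4 neighbours ≥ 1, panics.
  Jarrow: 1 of 4 neighbours < 4, holds.
  Marsh: 1 of 4 neighbours ≥ 1, panics.
Round 3 — checking thresholds:
  Brook: 2 of 5 neighbours ≥ 2, panics.
  Eston: 1 of 3 neighbours < 3, holds.
  Fallow: 1 of 3 neighbours < 3, holds.
  Jarrow: 2 of 4 neighbours < 4, holds.
Round 4 — no new panics; cascade stops.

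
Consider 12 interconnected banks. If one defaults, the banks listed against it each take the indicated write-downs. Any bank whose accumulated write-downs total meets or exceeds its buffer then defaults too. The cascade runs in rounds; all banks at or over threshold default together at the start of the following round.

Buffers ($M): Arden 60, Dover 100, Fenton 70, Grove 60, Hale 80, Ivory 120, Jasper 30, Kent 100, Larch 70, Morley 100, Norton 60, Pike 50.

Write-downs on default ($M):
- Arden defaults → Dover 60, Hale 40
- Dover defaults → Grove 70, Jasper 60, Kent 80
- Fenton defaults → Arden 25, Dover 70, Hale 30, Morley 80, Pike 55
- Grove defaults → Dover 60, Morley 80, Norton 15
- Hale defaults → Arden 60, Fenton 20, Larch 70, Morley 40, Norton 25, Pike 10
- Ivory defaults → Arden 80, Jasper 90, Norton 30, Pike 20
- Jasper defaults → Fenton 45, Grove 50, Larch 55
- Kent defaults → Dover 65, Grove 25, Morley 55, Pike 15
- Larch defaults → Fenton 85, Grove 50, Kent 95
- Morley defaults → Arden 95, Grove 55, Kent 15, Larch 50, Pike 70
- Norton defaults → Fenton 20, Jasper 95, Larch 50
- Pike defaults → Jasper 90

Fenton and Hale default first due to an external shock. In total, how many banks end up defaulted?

10

Round 1 — Fenton, Hale default (initial).
  Arden: +25+60 → 85 ≥ 60
  Dover: +70 → 70 < 100
  Larch: +70 → 70 ≥ 70
  Morley: +80+40 → 120 ≥ 100
  Norton: +25 → 25 < 60
  Pike: +55+10 → 65 ≥ 50
Round 2 — Arden, Larch, Morley, Pike default.
  Dover: +60 → 130 ≥ 100
  Grove: +50+55 → 105 ≥ 60
  Jasper: +90 → 90 ≥ 30
  Kent: +95+15 → 110 ≥ 100
Round 3 — Dover, Grove, Jasper, Kent default.
  Norton: +15 → 40 < 60
No further defaults.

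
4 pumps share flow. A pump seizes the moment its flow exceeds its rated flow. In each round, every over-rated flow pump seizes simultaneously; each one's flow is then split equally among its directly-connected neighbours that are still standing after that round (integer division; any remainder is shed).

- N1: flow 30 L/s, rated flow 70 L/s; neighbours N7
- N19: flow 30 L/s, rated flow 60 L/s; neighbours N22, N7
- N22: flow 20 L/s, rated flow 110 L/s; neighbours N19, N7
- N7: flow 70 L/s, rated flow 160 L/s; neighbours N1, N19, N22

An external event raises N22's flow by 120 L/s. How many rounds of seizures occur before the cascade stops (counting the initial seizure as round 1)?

Round 1 — N22 at 140 > 110. N22 seizes.
  N22 sheds 140 L/s to N19, N7: 70 each.
    N19: 30+70 = 100 > 60
    N7: 70+70 = 140 ≤ 160
Round 2 — N19 seizes.
  N19 sheds 100 L/s to N7: 100 each.
    N7: 140+100 = 240 > 160
Round 3 — N7 seizes.
  N7 sheds 240 L/s to N1: 240 each.
    N1: 30+240 = 270 > 70
Round 4 — N1 seizes.
  N1 sheds 270 L/s: no online neighbours, lost.
No further seizures.

4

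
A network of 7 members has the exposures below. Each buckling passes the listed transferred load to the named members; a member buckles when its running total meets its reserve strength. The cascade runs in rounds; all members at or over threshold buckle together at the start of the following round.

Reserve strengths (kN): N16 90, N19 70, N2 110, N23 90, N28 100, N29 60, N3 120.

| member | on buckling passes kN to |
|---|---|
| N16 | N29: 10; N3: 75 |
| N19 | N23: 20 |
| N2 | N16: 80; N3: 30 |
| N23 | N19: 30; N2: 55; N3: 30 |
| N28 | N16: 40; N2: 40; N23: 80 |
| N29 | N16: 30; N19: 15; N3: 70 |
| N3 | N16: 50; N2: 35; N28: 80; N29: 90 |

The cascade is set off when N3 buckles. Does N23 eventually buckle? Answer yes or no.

no

Round 1 — N3 buckles (initial).
  N16: +50 → 50 < 90
  N2: +35 → 35 < 110
  N28: +80 → 80 < 100
  N29: +90 → 90 ≥ 60
Round 2 — N29 buckles.
  N16: +30 → 80 < 90
  N19: +15 → 15 < 70
No further bucklings.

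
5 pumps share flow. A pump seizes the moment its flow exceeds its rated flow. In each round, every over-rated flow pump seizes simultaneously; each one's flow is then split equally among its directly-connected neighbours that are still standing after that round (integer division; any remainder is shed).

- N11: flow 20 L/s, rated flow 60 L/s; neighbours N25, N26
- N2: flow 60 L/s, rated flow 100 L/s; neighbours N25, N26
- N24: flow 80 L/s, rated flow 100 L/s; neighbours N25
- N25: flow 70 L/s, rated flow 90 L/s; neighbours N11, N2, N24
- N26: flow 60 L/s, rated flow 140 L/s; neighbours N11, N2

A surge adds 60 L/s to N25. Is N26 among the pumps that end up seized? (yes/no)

Round 1 — N25 at 130 > 90. N25 seizes.
  N25 sheds 130 L/s to N11, N2, N24: 43 each (1 lost).
    N11: 20+43 = 63 > 60
    N2: 60+43 = 103 > 100
    N24: 80+43 = 123 > 100
Round 2 — N11, N2, N24 seize.
  N11 sheds 63 L/s to N26: 63 each.
    N26: 60+63 = 123 ≤ 140
  N2 sheds 103 L/s to N26: 103 each.
    N26: 123+103 = 226 > 140
  N24 sheds 123 L/s: no online neighbours, lost.
Round 3 — N26 seizes.
  N26 sheds 226 L/s: no online neighbours, lost.
No further seizures.

yes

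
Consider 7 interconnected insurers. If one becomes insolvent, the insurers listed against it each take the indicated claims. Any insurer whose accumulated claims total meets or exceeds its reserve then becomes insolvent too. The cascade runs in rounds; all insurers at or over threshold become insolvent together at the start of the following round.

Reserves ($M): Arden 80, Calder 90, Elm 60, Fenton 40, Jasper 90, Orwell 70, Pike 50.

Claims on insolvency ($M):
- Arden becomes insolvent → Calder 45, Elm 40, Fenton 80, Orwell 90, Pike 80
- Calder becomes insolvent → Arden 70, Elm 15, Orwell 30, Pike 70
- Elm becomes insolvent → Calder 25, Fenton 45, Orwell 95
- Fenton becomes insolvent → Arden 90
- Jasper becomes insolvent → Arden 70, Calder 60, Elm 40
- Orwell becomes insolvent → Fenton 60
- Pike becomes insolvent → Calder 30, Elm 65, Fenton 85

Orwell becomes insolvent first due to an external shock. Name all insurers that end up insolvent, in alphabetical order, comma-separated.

Arden, Calder, Elm, Fenton, Orwell, Pike

Round 1 — Orwell becomes insolvent (initial).
  Fenton: +60 → 60 ≥ 40
Round 2 — Fenton becomes insolvent.
  Arden: +90 → 90 ≥ 80
Round 3 — Arden becomes insolvent.
  Calder: +45 → 45 < 90
  Elm: +40 → 40 < 60
  Pike: +80 → 80 ≥ 50
Round 4 — Pike becomes insolvent.
  Calder: +30 → 75 < 90
  Elm: +65 → 105 ≥ 60
Round 5 — Elm becomes insolvent.
  Calder: +25 → 100 ≥ 90
Round 6 — Calder becomes insolvent.
No further insolvencies.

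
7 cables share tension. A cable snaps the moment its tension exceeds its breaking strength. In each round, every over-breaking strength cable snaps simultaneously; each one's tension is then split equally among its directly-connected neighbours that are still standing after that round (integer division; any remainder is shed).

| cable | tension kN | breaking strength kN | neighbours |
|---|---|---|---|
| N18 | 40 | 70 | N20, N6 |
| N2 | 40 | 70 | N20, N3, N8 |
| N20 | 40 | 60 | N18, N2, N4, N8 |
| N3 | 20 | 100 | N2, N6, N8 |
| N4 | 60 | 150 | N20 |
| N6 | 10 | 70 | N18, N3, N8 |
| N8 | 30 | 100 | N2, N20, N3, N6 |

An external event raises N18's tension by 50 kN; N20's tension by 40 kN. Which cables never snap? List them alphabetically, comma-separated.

Round 1 — N18 at 90 > 70; N20 at 80 > 60. N18, N20 snap.
  N18 sheds 90 kN to N6: 90 each.
    N6: 10+90 = 100 > 70
  N20 sheds 80 kN to N2, N4, N8: 26 each (2 lost).
    N2: 40+26 = 66 ≤ 70
    N4: 60+26 = 86 ≤ 150
    N8: 30+26 = 56 ≤ 100
Round 2 — N6 snaps.
  N6 sheds 100 kN to N3, N8: 50 each.
    N3: 20+50 = 70 ≤ 100
    N8: 56+50 = 106 > 100
Round 3 — N8 snaps.
  N8 sheds 106 kN to N2, N3: 53 each.
    N2: 66+53 = 119 > 70
    N3: 70+53 = 123 > 100
Round 4 — N2, N3 snap.
  N2 sheds 119 kN: no online neighbours, lost.
  N3 sheds 123 kN: no online neighbours, lost.
No further breaks.

N4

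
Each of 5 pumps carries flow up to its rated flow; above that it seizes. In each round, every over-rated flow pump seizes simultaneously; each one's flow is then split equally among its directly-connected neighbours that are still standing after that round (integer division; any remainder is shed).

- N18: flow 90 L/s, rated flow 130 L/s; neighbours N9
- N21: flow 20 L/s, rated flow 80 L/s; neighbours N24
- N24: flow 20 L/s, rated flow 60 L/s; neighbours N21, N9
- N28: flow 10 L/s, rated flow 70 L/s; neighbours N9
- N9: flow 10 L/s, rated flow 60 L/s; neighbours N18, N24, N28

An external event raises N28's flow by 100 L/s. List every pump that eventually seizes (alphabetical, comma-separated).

N18, N21, N24, N28, N9

Round 1 — N28 at 110 > 70. N28 seizes.
  N28 sheds 110 L/s to N9: 110 each.
    N9: 10+110 = 120 > 60
Round 2 — N9 seizes.
  N9 sheds 120 L/s to N18, N24: 60 each.
    N18: 90+60 = 150 > 130
    N24: 20+60 = 80 > 60
Round 3 — N18, N24 seize.
  N18 sheds 150 L/s: no online neighbours, lost.
  N24 sheds 80 L/s to N21: 80 each.
    N21: 20+80 = 100 > 80
Round 4 — N21 seizes.
  N21 sheds 100 L/s: no online neighbours, lost.
No further seizures.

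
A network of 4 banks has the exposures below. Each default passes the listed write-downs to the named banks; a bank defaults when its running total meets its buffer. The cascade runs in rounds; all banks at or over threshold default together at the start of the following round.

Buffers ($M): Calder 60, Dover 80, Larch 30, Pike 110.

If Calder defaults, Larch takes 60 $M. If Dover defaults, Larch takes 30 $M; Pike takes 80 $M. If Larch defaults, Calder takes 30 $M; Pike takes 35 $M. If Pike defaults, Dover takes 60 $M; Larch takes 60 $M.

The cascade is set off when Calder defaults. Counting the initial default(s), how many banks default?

Round 1 — Calder defaults (initial).
  Larch: +60 → 60 ≥ 30
Round 2 — Larch defaults.
  Pike: +35 → 35 < 110
No further defaults.

2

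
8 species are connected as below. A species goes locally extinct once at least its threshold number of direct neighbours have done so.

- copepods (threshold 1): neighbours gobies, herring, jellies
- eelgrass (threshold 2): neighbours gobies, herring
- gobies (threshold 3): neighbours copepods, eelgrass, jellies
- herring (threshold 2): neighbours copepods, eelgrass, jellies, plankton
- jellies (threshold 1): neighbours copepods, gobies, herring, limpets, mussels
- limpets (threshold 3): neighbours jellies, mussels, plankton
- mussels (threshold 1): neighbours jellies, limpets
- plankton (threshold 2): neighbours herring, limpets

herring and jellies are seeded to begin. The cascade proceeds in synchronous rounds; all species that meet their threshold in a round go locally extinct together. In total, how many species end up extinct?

4

Round 1 — herring, jellies go locally extinct (initial).
Round 2 — checking thresholds:
  copepods: 2 of 3 neighbours ≥ 1, goes locally extinct.
  eelgrass: 1 of 2 neighbours < 2, holds.
  gobies: 1 of 3 neighbours < 3, holds.
  limpets: 1 of 3 neighbours < 3, holds.
  mussels: 1 of 2 neighbours ≥ 1, goes locally extinct.
  plankton: 1 of 2 neighbours < 2, holds.
Round 3 — no new extinctions; cascade stops.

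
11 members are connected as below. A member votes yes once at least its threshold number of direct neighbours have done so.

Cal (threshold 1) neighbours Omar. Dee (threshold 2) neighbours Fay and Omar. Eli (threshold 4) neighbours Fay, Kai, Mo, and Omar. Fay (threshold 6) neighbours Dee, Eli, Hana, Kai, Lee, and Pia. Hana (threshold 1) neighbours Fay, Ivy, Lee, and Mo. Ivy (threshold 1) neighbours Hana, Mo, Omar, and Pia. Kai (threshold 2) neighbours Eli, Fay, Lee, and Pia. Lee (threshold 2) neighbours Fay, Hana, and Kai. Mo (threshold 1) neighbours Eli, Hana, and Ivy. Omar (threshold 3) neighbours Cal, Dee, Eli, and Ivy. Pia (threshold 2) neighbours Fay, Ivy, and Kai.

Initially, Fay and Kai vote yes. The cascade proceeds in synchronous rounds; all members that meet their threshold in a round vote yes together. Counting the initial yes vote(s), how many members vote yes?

7

Round 1 — Fay, Kai vote yes (initial).
Round 2 — checking thresholds:
  Dee: 1 of 2 neighbours < 2, holds.
  Eli: 2 of 4 neighbours < 4, holds.
  Hana: 1 of 4 neighbours ≥ 1, votes yes.
  Lee: 2 of 3 neighbours ≥ 2, votes yes.
  Pia: 2 of 3 neighbours ≥ 2, votes yes.
Round 3 — checking thresholds:
  Dee: 1 of 2 neighbours < 2, holds.
  Eli: 2 of 4 neighbours < 4, holds.
  Ivy: 2 of 4 neighbours ≥ 1, votes yes.
  Mo: 1 of 3 neighbours ≥ 1, votes yes.
Round 4 — no new yes votes; cascade stops.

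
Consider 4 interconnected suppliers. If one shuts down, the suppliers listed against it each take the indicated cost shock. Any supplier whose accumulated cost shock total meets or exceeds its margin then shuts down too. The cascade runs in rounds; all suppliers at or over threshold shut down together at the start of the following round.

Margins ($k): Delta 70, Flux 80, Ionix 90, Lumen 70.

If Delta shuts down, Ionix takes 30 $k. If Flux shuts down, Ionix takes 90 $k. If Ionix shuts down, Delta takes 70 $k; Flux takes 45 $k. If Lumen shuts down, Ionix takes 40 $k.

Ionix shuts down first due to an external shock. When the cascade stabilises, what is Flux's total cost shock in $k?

Round 1 — Ionix shuts down (initial).
  Delta: +70 → 70 ≥ 70
  Flux: +45 → 45 < 80
Round 2 — Delta shuts down.
No further shutdowns.

45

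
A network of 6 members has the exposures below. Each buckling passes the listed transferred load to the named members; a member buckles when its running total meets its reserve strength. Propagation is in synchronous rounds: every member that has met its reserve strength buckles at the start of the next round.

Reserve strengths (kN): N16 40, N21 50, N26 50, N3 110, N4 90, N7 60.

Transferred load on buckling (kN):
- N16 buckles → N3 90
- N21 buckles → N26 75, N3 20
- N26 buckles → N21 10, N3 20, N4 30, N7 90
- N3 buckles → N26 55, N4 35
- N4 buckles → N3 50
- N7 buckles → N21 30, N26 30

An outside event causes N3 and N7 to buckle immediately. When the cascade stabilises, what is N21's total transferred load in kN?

40

Round 1 — N3, N7 buckle (initial).
  N21: +30 → 30 < 50
  N26: +55+30 → 85 ≥ 50
  N4: +35 → 35 < 90
Round 2 — N26 buckles.
  N21: +10 → 40 < 50
  N4: +30 → 65 < 90
No further bucklings.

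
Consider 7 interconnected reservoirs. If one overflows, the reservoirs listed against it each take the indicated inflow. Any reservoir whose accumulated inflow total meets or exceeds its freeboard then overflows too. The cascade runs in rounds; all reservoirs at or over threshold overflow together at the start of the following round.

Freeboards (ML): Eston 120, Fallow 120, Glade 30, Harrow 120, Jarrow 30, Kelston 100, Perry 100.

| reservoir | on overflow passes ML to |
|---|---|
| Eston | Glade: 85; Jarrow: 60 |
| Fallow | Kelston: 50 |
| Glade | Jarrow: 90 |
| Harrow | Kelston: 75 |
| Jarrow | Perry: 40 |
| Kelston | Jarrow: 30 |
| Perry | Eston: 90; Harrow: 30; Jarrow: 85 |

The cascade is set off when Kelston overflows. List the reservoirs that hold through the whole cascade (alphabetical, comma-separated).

Round 1 — Kelston overflows (initial).
  Jarrow: +30 → 30 ≥ 30
Round 2 — Jarrow overflows.
  Perry: +40 → 40 < 100
No further overflows.

Eston, Fallow, Glade, Harrow, Perry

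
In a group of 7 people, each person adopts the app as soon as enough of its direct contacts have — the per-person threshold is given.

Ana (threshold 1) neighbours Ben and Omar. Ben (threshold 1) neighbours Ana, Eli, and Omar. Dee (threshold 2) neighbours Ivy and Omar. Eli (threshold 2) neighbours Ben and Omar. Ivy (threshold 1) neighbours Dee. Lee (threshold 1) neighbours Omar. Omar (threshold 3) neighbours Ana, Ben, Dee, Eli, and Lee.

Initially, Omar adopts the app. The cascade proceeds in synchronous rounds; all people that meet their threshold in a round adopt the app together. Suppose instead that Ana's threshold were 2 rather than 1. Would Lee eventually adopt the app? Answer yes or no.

With Ana's threshold at 2:
Round 1 — Omar adopts the app (initial).
Round 2 — checking thresholds:
  Ana: 1 of 2 neighbours < 2, below threshold.
  Ben: 1 of 3 neighbours ≥ 1, adopts the app.
  Dee: 1 of 2 neighbours < 2, below threshold.
  Eli: 1 of 2 neighbours < 2, below threshold.
  Lee: 1 of 1 neighbours ≥ 1, adopts the app.
Round 3 — checking thresholds:
  Ana: 2 of 2 neighbours ≥ 2, adopts the app.
  Dee: 1 of 2 neighbours < 2, below threshold.
  Eli: 2 of 2 neighbours ≥ 2, adopts the app.
Round 4 — no new adoptions; cascade stops.

yes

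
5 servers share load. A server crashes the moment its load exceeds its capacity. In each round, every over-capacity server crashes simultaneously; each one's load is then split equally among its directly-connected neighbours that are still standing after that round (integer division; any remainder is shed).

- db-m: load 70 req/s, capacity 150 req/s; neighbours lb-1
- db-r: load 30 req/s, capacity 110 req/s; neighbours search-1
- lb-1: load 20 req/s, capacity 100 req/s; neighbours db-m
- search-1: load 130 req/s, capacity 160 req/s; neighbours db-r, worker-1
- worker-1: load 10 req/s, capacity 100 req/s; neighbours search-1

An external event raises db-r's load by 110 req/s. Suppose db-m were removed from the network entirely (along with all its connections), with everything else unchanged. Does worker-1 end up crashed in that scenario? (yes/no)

yes

With db-m removed:
Round 1 — db-r at 140 > 110. db-r crashes.
  db-r sheds 140 req/s to search-1: 140 each.
    search-1: 130+140 = 270 > 160
Round 2 — search-1 crashes.
  search-1 sheds 270 req/s to worker-1: 270 each.
    worker-1: 10+270 = 280 > 100
Round 3 — worker-1 crashes.
  worker-1 sheds 280 req/s: no online neighbours, lost.
No further crashes.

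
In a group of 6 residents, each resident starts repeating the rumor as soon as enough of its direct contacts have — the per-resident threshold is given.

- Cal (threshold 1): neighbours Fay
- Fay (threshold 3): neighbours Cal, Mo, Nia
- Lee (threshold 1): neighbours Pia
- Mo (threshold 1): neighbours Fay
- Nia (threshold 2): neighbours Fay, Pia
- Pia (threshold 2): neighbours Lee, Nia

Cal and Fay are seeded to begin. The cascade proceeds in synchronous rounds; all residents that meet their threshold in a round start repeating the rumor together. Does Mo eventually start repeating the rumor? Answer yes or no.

yes

Round 1 — Cal, Fay start repeating the rumor (initial).
Round 2 — checking thresholds:
  Mo: 1 of 1 neighbours ≥ 1, starts repeating the rumor.
  Nia: 1 of 2 neighbours < 2, holds.
Round 3 — no new spreads; cascade stops.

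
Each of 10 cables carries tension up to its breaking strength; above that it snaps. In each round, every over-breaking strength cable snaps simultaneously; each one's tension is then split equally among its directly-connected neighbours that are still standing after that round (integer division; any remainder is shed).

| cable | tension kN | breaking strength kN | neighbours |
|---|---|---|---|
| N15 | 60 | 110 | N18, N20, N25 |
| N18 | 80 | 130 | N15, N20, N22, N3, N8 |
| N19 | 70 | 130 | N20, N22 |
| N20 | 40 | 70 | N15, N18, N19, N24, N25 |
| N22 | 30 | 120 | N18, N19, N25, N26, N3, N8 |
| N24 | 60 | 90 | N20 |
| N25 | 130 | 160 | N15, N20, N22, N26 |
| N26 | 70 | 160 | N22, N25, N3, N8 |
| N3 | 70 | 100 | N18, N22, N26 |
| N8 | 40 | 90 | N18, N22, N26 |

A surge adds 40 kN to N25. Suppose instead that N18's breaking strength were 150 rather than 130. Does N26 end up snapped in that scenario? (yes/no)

yes

With N18's breaking strength at 150:
Round 1 — N25 at 170 > 160. N25 snaps.
  N25 sheds 170 kN to N15, N20, N22, N26: 42 each (2 lost).
    N15: 60+42 = 102 ≤ 110
    N20: 40+42 = 82 > 70
    N22: 30+42 = 72 ≤ 120
    N26: 70+42 = 112 ≤ 160
Round 2 — N20 snaps.
  N20 sheds 82 kN to N15, N18, N19, N24: 20 each (2 lost).
    N15: 102+20 = 122 > 110
    N18: 80+20 = 100 ≤ 150
    N19: 70+20 = 90 ≤ 130
    N24: 60+20 = 80 ≤ 90
Round 3 — N15 snaps.
  N15 sheds 122 kN to N18: 122 each.
    N18: 100+122 = 222 > 150
Round 4 — N18 snaps.
  N18 sheds 222 kN to N22, N3, N8: 74 each.
    N22: 72+74 = 146 > 120
    N3: 70+74 = 144 > 100
    N8: 40+74 = 114 > 90
Round 5 — N22, N3, N8 snap.
  N22 sheds 146 kN to N19, N26: 73 each.
    N19: 90+73 = 163 > 130
    N26: 112+73 = 185 > 160
  N3 sheds 144 kN to N26: 144 each.
    N26: 185+144 = 329 > 160
  N8 sheds 114 kN to N26: 114 each.
    N26: 329+114 = 443 > 160
Round 6 — N19, N26 snap.
  N19 sheds 163 kN: no online neighbours, lost.
  N26 sheds 443 kN: no online neighbours, lost.
No further breaks.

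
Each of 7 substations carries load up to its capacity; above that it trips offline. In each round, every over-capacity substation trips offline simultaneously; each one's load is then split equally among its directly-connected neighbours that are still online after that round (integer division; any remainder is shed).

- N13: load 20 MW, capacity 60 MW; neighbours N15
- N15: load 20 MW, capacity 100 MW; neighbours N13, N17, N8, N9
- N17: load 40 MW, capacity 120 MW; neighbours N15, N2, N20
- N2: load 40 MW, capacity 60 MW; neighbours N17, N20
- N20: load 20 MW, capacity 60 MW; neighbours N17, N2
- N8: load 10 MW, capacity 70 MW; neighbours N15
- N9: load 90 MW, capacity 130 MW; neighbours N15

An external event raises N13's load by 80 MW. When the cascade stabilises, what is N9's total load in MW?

Round 1 — N13 at 100 > 60. N13 trips offline.
  N13 sheds 100 MW to N15: 100 each.
    N15: 20+100 = 120 > 100
Round 2 — N15 trips offline.
  N15 sheds 120 MW to N17, N8, N9: 40 each.
    N17: 40+40 = 80 ≤ 120
    N8: 10+40 = 50 ≤ 70
    N9: 90+40 = 130 ≤ 130
No further trips.

130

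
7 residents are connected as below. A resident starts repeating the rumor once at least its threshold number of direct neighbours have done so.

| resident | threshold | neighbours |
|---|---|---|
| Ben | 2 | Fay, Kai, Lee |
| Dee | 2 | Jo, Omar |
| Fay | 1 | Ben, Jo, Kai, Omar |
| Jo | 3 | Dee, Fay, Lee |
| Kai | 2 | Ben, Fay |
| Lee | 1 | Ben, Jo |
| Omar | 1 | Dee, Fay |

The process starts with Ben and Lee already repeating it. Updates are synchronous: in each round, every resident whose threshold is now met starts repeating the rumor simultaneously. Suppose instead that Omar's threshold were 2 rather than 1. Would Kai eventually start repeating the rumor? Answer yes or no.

With Omar's threshold at 2:
Round 1 — Ben, Lee start repeating the rumor (initial).
Round 2 — checking thresholds:
  Fay: 1 of 4 neighbours ≥ 1, starts repeating the rumor.
  Jo: 1 of 3 neighbours < 3, holds.
  Kai: 1 of 2 neighbours < 2, holds.
Round 3 — checking thresholds:
  Jo: 2 of 3 neighbours < 3, holds.
  Kai: 2 of 2 neighbours ≥ 2, starts repeating the rumor.
  Omar: 1 of 2 neighbours < 2, holds.
Round 4 — no new spreads; cascade stops.

yes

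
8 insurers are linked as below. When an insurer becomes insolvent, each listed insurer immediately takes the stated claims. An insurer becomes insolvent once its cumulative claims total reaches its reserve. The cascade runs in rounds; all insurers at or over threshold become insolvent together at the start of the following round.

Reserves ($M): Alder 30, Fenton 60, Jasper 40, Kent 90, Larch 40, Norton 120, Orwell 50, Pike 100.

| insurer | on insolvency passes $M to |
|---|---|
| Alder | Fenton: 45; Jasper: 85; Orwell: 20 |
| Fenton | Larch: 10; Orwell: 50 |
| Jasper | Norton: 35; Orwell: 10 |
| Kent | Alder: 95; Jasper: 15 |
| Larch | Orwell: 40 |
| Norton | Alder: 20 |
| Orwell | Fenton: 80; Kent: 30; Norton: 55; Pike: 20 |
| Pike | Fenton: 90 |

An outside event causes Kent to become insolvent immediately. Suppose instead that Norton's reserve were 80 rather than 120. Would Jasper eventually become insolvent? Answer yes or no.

With Norton's reserve at 80:
Round 1 — Kent becomes insolvent (initial).
  Alder: +95 → 95 ≥ 30
  Jasper: +15 → 15 < 40
Round 2 — Alder becomes insolvent.
  Fenton: +45 → 45 < 60
  Jasper: +85 → 100 ≥ 40
  Orwell: +20 → 20 < 50
Round 3 — Jasper becomes insolvent.
  Norton: +35 → 35 < 80
  Orwell: +10 → 30 < 50
No further insolvencies.

yes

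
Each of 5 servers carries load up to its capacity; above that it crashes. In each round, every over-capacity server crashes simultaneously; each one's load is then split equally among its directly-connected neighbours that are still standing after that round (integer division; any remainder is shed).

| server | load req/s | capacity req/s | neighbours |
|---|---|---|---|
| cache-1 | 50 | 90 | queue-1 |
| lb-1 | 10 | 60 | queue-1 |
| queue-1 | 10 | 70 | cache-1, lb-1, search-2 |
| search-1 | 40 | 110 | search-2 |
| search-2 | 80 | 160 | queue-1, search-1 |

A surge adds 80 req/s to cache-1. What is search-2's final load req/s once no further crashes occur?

Round 1 — cache-1 at 130 > 90. cache-1 crashes.
  cache-1 sheds 130 req/s to queue-1: 130 each.
    queue-1: 10+130 = 140 > 70
Round 2 — queue-1 crashes.
  queue-1 sheds 140 req/s to lb-1, search-2: 70 each.
    lb-1: 10+70 = 80 > 60
    search-2: 80+70 = 150 ≤ 160
Round 3 — lb-1 crashes.
  lb-1 sheds 80 req/s: no online neighbours, lost.
No further crashes.

150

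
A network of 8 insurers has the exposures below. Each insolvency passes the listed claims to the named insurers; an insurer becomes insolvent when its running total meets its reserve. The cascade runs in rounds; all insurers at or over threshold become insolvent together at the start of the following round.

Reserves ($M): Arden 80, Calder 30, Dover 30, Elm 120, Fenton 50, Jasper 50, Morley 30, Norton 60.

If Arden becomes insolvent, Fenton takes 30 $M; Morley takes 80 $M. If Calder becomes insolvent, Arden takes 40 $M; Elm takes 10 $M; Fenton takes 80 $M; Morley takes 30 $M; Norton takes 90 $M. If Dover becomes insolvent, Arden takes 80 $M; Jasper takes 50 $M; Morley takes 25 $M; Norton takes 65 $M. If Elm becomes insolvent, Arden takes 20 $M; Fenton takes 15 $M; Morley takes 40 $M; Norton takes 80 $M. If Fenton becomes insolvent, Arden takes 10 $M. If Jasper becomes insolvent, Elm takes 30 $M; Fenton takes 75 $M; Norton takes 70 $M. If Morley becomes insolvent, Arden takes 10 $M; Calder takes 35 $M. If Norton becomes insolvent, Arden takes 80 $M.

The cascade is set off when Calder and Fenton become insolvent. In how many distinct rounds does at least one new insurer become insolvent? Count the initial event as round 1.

Round 1 — Calder, Fenton become insolvent (initial).
  Arden: +40+10 → 50 < 80
  Elm: +10 → 10 < 120
  Morley: +30 → 30 ≥ 30
  Norton: +90 → 90 ≥ 60
Round 2 — Morley, Norton become insolvent.
  Arden: +10+80 → 140 ≥ 80
Round 3 — Arden becomes insolvent.
No further insolvencies.

3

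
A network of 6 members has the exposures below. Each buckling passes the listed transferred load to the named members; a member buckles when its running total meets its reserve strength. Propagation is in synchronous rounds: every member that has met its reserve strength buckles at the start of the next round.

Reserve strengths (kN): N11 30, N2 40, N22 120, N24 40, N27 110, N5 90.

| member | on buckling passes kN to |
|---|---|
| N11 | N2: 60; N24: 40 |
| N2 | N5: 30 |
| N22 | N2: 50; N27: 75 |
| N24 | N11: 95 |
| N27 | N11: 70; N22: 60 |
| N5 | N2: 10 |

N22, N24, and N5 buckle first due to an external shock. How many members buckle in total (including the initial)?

5

Round 1 — N22, N24, N5 buckle (initial).
  N11: +95 → 95 ≥ 30
  N2: +50+10 → 60 ≥ 40
  N27: +75 → 75 < 110
Round 2 — N11, N2 buckle.
No further bucklings.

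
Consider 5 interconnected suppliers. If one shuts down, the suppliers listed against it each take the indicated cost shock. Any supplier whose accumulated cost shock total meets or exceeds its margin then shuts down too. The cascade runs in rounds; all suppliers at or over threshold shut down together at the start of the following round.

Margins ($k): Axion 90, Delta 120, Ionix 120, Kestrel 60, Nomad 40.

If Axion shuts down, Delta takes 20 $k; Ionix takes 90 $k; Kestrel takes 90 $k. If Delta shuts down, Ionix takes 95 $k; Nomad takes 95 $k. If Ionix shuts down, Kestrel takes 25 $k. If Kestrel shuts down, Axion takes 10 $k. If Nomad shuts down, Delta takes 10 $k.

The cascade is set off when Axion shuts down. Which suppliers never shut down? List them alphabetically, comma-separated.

Delta, Ionix, Nomad

Round 1 — Axion shuts down (initial).
  Delta: +20 → 20 < 120
  Ionix: +90 → 90 < 120
  Kestrel: +90 → 90 ≥ 60
Round 2 — Kestrel shuts down.
No further shutdowns.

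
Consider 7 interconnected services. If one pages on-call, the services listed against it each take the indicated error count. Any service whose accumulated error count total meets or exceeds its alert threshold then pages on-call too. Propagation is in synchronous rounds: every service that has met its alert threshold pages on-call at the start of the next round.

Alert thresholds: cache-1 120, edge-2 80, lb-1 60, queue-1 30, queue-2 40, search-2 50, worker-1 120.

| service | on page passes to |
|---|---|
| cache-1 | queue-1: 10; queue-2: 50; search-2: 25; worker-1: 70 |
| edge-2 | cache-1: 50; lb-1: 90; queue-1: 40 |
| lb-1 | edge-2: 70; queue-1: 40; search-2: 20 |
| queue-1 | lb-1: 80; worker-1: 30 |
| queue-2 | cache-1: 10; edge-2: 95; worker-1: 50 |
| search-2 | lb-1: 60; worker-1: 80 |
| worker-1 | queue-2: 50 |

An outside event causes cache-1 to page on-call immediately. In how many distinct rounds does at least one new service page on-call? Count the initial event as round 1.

4

Round 1 — cache-1 pages on-call (initial).
  queue-1: +10 → 10 < 30
  queue-2: +50 → 50 ≥ 40
  search-2: +25 → 25 < 50
  worker-1: +70 → 70 < 120
Round 2 — queue-2 pages on-call.
  edge-2: +95 → 95 ≥ 80
  worker-1: +50 → 120 ≥ 120
Round 3 — edge-2, worker-1 page on-call.
  lb-1: +90 → 90 ≥ 60
  queue-1: +40 → 50 ≥ 30
Round 4 — lb-1, queue-1 page on-call.
  search-2: +20 → 45 < 50
No further pages.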